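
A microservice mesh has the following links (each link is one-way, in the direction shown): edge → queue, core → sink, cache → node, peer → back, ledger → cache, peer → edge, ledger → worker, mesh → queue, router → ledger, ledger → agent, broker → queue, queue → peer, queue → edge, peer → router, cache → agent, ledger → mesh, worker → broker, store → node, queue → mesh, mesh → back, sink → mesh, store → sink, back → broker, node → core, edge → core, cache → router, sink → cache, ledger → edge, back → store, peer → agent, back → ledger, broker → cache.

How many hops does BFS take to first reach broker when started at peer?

2

Level 0: peer
Level 1: agent, back, edge, router
Level 2: broker, core, ledger, queue, store
Level 3: cache, mesh, node, sink, worker
broker first appears at level 2.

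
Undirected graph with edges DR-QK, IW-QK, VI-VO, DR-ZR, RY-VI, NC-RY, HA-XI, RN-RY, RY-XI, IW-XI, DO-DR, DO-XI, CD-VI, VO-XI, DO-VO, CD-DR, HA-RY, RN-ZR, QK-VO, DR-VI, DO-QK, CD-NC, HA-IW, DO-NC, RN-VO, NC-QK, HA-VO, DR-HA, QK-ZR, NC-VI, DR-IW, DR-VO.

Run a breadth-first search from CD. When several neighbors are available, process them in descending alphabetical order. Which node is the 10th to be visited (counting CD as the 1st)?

Visit CD; enqueue VI, NC, DR → queue [VI, NC, DR]
Visit VI; enqueue VO, RY → queue [NC, DR, VO, RY]
Visit NC; enqueue QK, DO → queue [DR, VO, RY, QK, DO]
Visit DR; enqueue ZR, IW, HA → queue [VO, RY, QK, DO, ZR, IW, HA]
Visit VO; enqueue XI, RN → queue [RY, QK, DO, ZR, IW, HA, XI, RN]
Visit RY → queue [QK, DO, ZR, IW, HA, XI, RN]
Visit QK → queue [DO, ZR, IW, HA, XI, RN]
Visit DO → queue [ZR, IW, HA, XI, RN]
Visit ZR → queue [IW, HA, XI, RN]
Visit IW → queue [HA, XI, RN]
Visit HA → queue [XI, RN]
Visit XI → queue [RN]
Visit RN → queue []

Visit order: CD, VI, NC, DR, VO, RY, QK, DO, ZR, IW, HA, XI, RN

IW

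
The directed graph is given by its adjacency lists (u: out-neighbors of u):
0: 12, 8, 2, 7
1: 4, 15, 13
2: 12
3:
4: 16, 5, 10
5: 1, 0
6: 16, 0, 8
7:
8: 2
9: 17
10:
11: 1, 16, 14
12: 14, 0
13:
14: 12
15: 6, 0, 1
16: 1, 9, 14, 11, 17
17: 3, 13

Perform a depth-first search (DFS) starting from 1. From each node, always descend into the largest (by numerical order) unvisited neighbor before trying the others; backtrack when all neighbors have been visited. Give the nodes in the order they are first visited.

1, 15, 6, 16, 17, 13, 3, 14, 12, 0, 8, 2, 7, 11, 9, 4, 10, 5

Visit 1
1 → 15
15 → 6
6 → 16
16 → 17
17 → 13
17 → 3
16 → 14
14 → 12
12 → 0
0 → 8
8 → 2
0 → 7
16 → 11
16 → 9
1 → 4
4 → 10
4 → 5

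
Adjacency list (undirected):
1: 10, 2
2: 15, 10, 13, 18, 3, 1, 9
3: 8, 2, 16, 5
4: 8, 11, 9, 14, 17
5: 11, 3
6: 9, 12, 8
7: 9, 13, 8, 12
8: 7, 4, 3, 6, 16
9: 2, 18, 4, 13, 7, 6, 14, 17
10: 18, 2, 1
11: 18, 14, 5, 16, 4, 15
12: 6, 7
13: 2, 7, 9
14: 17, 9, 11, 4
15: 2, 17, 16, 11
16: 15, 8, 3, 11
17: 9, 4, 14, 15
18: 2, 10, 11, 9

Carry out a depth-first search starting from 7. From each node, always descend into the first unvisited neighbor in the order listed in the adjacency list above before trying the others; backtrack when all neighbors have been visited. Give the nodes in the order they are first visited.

7, 9, 2, 15, 17, 4, 8, 3, 16, 11, 18, 10, 1, 14, 5, 6, 12, 13

Visit 7
7 → 9
9 → 2
2 → 15
15 → 17
17 → 4
4 → 8
8 → 3
3 → 16
16 → 11
11 → 18
18 → 10
10 → 1
11 → 14
11 → 5
8 → 6
6 → 12
2 → 13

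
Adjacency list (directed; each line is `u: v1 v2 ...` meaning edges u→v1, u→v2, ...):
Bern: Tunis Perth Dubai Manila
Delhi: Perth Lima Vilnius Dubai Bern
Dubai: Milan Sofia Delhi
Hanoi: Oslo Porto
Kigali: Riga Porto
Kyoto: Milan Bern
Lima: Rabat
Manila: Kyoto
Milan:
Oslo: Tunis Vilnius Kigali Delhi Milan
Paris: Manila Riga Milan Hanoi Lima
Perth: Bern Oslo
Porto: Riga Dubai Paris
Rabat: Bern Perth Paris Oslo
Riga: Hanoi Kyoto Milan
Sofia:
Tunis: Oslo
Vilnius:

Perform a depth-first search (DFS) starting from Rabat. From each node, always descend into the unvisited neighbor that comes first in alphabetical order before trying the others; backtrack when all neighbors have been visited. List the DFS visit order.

Rabat, Bern, Dubai, Delhi, Lima, Perth, Oslo, Kigali, Porto, Paris, Hanoi, Manila, Kyoto, Milan, Riga, Tunis, Vilnius, Sofia

Visit Rabat
Rabat → Bern
Bern → Dubai
Dubai → Delhi
Delhi → Lima
Delhi → Perth
Perth → Oslo
Oslo → Kigali
Kigali → Porto
Porto → Paris
Paris → Hanoi
Paris → Manila
Manila → Kyoto
Kyoto → Milan
Paris → Riga
Oslo → Tunis
Oslo → Vilnius
Dubai → Sofia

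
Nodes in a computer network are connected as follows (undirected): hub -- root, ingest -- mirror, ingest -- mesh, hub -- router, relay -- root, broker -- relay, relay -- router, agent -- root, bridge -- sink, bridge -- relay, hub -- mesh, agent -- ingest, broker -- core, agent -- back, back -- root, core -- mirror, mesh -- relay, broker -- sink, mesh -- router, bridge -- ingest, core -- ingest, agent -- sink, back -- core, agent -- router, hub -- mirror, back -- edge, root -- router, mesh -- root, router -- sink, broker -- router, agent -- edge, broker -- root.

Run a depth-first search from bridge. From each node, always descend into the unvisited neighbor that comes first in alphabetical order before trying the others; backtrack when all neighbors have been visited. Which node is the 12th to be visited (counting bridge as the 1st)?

Visit bridge
bridge → ingest
ingest → agent
agent → back
back → core
core → broker
broker → relay
relay → mesh
mesh → hub
hub → mirror
hub → root
root → router
router → sink
back → edge

Visit order: bridge, ingest, agent, back, core, broker, relay, mesh, hub, mirror, root, router, sink, edge

router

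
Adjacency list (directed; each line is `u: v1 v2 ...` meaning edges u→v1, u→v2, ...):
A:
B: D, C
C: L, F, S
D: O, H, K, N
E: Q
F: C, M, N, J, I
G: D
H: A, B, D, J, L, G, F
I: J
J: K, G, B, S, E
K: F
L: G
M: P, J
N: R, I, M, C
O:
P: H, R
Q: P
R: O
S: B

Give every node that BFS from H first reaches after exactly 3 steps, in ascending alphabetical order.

P, Q, R

Level 0: H
Level 1: A, B, D, F, G, J, L
Level 2: C, E, I, K, M, N, O, S
Level 3: P, Q, R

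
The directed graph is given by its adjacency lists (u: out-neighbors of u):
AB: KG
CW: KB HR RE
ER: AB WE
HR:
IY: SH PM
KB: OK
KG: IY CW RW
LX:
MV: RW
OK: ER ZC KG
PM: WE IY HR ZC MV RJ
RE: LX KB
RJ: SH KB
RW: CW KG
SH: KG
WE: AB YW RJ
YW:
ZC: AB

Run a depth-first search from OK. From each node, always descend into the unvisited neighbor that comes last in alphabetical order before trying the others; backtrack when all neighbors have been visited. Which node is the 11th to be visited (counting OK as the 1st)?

IY

Visit OK
OK → ZC
ZC → AB
AB → KG
KG → RW
RW → CW
CW → RE
RE → LX
RE → KB
CW → HR
KG → IY
IY → SH
IY → PM
PM → WE
WE → YW
WE → RJ
PM → MV
OK → ER

Visit order: OK, ZC, AB, KG, RW, CW, RE, LX, KB, HR, IY, SH, PM, WE, YW, RJ, MV, ER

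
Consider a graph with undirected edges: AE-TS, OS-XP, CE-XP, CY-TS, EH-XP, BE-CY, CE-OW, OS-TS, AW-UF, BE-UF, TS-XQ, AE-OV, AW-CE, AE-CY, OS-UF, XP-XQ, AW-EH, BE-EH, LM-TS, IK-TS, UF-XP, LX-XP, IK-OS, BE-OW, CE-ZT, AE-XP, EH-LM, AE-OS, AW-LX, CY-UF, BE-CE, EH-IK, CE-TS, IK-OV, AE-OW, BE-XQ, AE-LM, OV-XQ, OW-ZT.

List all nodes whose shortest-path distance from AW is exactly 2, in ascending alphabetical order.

BE, CY, IK, LM, OS, OW, TS, XP, ZT

Level 0: AW
Level 1: CE, EH, LX, UF
Level 2: BE, CY, IK, LM, OS, OW, TS, XP, ZT
Level 3: AE, OV, XQ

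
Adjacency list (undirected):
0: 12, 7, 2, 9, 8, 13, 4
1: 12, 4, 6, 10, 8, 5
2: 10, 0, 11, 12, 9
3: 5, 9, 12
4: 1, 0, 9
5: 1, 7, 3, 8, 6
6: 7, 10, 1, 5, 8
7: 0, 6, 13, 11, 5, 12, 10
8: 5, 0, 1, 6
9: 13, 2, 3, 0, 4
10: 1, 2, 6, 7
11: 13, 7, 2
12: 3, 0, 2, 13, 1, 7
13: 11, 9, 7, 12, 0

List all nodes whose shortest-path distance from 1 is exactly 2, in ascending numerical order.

0, 2, 3, 7, 9, 13

Level 0: 1
Level 1: 4, 5, 6, 8, 10, 12
Level 2: 0, 2, 3, 7, 9, 13
Level 3: 11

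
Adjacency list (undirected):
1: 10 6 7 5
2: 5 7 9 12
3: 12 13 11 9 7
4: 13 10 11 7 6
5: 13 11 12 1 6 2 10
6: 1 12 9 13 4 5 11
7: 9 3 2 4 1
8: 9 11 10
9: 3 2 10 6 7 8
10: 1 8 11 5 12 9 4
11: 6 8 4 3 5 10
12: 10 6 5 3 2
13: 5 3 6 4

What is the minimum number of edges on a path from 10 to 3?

2

Level 0: 10
Level 1: 1, 4, 5, 8, 9, 11, 12
Level 2: 2, 3, 6, 7, 13
3 first appears at level 2.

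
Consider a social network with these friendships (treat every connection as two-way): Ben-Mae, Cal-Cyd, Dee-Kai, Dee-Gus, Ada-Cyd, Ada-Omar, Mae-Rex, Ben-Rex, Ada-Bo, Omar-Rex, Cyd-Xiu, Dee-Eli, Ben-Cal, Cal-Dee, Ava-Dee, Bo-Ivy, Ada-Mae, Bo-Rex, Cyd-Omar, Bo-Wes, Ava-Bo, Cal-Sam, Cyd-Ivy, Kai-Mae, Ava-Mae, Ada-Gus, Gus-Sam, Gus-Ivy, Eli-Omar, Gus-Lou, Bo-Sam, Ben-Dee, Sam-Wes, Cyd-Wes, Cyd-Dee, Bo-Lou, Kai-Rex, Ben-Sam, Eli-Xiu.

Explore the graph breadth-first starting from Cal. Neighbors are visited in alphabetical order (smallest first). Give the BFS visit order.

Visit Cal; enqueue Ben, Cyd, Dee, Sam → queue [Ben, Cyd, Dee, Sam]
Visit Ben; enqueue Mae, Rex → queue [Cyd, Dee, Sam, Mae, Rex]
Visit Cyd; enqueue Ada, Ivy, Omar, Wes, Xiu → queue [Dee, Sam, Mae, Rex, Ada, Ivy, Omar, Wes, Xiu]
Visit Dee; enqueue Ava, Eli, Gus, Kai → queue [Sam, Mae, Rex, Ada, Ivy, Omar, Wes, Xiu, Ava, Eli, Gus, Kai]
Visit Sam; enqueue Bo → queue [Mae, Rex, Ada, Ivy, Omar, Wes, Xiu, Ava, Eli, Gus, Kai, Bo]
Visit Mae → queue [Rex, Ada, Ivy, Omar, Wes, Xiu, Ava, Eli, Gus, Kai, Bo]
Visit Rex → queue [Ada, Ivy, Omar, Wes, Xiu, Ava, Eli, Gus, Kai, Bo]
Visit Ada → queue [Ivy, Omar, Wes, Xiu, Ava, Eli, Gus, Kai, Bo]
Visit Ivy → queue [Omar, Wes, Xiu, Ava, Eli, Gus, Kai, Bo]
Visit Omar → queue [Wes, Xiu, Ava, Eli, Gus, Kai, Bo]
Visit Wes → queue [Xiu, Ava, Eli, Gus, Kai, Bo]
Visit Xiu → queue [Ava, Eli, Gus, Kai, Bo]
Visit Ava → queue [Eli, Gus, Kai, Bo]
Visit Eli → queue [Gus, Kai, Bo]
Visit Gus; enqueue Lou → queue [Kai, Bo, Lou]
Visit Kai → queue [Bo, Lou]
Visit Bo → queue [Lou]
Visit Lou → queue []

Cal → Ben → Cyd → Dee → Sam → Mae → Rex → Ada → Ivy → Omar → Wes → Xiu → Ava → Eli → Gus → Kai → Bo → Lou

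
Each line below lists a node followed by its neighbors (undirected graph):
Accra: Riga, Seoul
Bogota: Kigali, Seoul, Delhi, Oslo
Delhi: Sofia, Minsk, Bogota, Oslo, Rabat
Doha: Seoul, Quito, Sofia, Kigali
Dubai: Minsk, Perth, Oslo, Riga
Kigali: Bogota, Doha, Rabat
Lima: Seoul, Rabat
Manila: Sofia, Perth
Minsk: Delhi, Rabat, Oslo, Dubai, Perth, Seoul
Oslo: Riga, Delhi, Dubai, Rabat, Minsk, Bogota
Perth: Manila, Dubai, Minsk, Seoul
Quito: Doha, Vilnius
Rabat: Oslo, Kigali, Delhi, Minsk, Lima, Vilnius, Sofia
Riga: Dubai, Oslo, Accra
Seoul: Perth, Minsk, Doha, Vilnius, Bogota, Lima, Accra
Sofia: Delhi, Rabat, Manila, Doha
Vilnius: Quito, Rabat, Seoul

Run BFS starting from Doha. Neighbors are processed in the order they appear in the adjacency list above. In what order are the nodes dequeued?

Doha, Seoul, Quito, Sofia, Kigali, Perth, Minsk, Vilnius, Bogota, Lima, Accra, Delhi, Rabat, Manila, Dubai, Oslo, Riga

Visit Doha; enqueue Seoul, Quito, Sofia, Kigali → queue [Seoul, Quito, Sofia, Kigali]
Visit Seoul; enqueue Perth, Minsk, Vilnius, Bogota, Lima, Accra → queue [Quito, Sofia, Kigali, Perth, Minsk, Vilnius, Bogota, Lima, Accra]
Visit Quito → queue [Sofia, Kigali, Perth, Minsk, Vilnius, Bogota, Lima, Accra]
Visit Sofia; enqueue Delhi, Rabat, Manila → queue [Kigali, Perth, Minsk, Vilnius, Bogota, Lima, Accra, Delhi, Rabat, Manila]
Visit Kigali → queue [Perth, Minsk, Vilnius, Bogota, Lima, Accra, Delhi, Rabat, Manila]
Visit Perth; enqueue Dubai → queue [Minsk, Vilnius, Bogota, Lima, Accra, Delhi, Rabat, Manila, Dubai]
Visit Minsk; enqueue Oslo → queue [Vilnius, Bogota, Lima, Accra, Delhi, Rabat, Manila, Dubai, Oslo]
Visit Vilnius → queue [Bogota, Lima, Accra, Delhi, Rabat, Manila, Dubai, Oslo]
Visit Bogota → queue [Lima, Accra, Delhi, Rabat, Manila, Dubai, Oslo]
Visit Lima → queue [Accra, Delhi, Rabat, Manila, Dubai, Oslo]
Visit Accra; enqueue Riga → queue [Delhi, Rabat, Manila, Dubai, Oslo, Riga]
Visit Delhi → queue [Rabat, Manila, Dubai, Oslo, Riga]
Visit Rabat → queue [Manila, Dubai, Oslo, Riga]
Visit Manila → queue [Dubai, Oslo, Riga]
Visit Dubai → queue [Oslo, Riga]
Visit Oslo → queue [Riga]
Visit Riga → queue []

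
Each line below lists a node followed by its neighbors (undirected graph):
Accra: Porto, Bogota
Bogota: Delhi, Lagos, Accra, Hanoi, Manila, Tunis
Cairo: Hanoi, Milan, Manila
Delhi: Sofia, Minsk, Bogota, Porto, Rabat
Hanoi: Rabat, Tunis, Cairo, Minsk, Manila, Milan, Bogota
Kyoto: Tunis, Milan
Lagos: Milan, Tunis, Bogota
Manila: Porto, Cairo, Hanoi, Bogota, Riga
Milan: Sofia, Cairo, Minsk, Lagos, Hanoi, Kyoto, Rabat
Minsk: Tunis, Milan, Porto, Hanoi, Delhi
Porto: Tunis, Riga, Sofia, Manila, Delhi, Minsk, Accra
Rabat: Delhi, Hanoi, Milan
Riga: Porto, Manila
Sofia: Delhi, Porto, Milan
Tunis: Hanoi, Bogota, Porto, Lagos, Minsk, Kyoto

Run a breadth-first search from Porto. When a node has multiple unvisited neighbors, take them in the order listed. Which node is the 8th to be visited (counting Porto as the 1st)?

Visit Porto; enqueue Tunis, Riga, Sofia, Manila, Delhi, Minsk, Accra → queue [Tunis, Riga, Sofia, Manila, Delhi, Minsk, Accra]
Visit Tunis; enqueue Hanoi, Bogota, Lagos, Kyoto → queue [Riga, Sofia, Manila, Delhi, Minsk, Accra, Hanoi, Bogota, Lagos, Kyoto]
Visit Riga → queue [Sofia, Manila, Delhi, Minsk, Accra, Hanoi, Bogota, Lagos, Kyoto]
Visit Sofia; enqueue Milan → queue [Manila, Delhi, Minsk, Accra, Hanoi, Bogota, Lagos, Kyoto, Milan]
Visit Manila; enqueue Cairo → queue [Delhi, Minsk, Accra, Hanoi, Bogota, Lagos, Kyoto, Milan, Cairo]
Visit Delhi; enqueue Rabat → queue [Minsk, Accra, Hanoi, Bogota, Lagos, Kyoto, Milan, Cairo, Rabat]
Visit Minsk → queue [Accra, Hanoi, Bogota, Lagos, Kyoto, Milan, Cairo, Rabat]
Visit Accra → queue [Hanoi, Bogota, Lagos, Kyoto, Milan, Cairo, Rabat]
Visit Hanoi → queue [Bogota, Lagos, Kyoto, Milan, Cairo, Rabat]
Visit Bogota → queue [Lagos, Kyoto, Milan, Cairo, Rabat]
Visit Lagos → queue [Kyoto, Milan, Cairo, Rabat]
Visit Kyoto → queue [Milan, Cairo, Rabat]
Visit Milan → queue [Cairo, Rabat]
Visit Cairo → queue [Rabat]
Visit Rabat → queue []

Visit order: Porto, Tunis, Riga, Sofia, Manila, Delhi, Minsk, Accra, Hanoi, Bogota, Lagos, Kyoto, Milan, Cairo, Rabat

Accra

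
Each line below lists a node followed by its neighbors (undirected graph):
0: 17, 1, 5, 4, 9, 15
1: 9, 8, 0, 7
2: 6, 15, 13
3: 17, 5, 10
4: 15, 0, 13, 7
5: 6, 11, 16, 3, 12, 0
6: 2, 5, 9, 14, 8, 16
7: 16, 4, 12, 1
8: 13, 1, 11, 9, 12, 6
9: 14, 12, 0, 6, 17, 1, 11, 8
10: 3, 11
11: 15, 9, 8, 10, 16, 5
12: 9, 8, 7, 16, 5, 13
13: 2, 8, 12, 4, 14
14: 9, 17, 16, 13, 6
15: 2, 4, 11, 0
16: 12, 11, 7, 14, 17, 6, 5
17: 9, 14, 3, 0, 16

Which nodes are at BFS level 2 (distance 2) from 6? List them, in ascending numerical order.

Level 0: 6
Level 1: 2, 5, 8, 9, 14, 16
Level 2: 0, 1, 3, 7, 11, 12, 13, 15, 17
Level 3: 4, 10

0, 1, 3, 7, 11, 12, 13, 15, 17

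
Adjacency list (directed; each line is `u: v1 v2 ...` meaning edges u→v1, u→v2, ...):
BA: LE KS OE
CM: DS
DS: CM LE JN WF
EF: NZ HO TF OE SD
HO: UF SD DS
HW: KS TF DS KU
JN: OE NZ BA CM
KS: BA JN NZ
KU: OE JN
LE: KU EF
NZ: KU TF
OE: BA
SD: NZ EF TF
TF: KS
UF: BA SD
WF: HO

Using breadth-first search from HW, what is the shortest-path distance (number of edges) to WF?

Level 0: HW
Level 1: DS, KS, KU, TF
Level 2: BA, CM, JN, LE, NZ, OE, WF
Level 3: EF, HO
Level 4: SD, UF
WF first appears at level 2.

2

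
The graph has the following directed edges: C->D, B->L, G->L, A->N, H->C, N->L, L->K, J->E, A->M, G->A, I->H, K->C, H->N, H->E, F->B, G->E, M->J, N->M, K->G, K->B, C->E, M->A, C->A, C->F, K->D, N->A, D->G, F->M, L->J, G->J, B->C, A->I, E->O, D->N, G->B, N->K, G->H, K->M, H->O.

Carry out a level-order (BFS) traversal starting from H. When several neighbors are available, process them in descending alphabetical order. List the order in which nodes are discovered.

H, O, N, E, C, M, L, K, A, F, D, J, G, B, I

Visit H; enqueue O, N, E, C → queue [O, N, E, C]
Visit O → queue [N, E, C]
Visit N; enqueue M, L, K, A → queue [E, C, M, L, K, A]
Visit E → queue [C, M, L, K, A]
Visit C; enqueue F, D → queue [M, L, K, A, F, D]
Visit M; enqueue J → queue [L, K, A, F, D, J]
Visit L → queue [K, A, F, D, J]
Visit K; enqueue G, B → queue [A, F, D, J, G, B]
Visit A; enqueue I → queue [F, D, J, G, B, I]
Visit F → queue [D, J, G, B, I]
Visit D → queue [J, G, B, I]
Visit J → queue [G, B, I]
Visit G → queue [B, I]
Visit B → queue [I]
Visit I → queue []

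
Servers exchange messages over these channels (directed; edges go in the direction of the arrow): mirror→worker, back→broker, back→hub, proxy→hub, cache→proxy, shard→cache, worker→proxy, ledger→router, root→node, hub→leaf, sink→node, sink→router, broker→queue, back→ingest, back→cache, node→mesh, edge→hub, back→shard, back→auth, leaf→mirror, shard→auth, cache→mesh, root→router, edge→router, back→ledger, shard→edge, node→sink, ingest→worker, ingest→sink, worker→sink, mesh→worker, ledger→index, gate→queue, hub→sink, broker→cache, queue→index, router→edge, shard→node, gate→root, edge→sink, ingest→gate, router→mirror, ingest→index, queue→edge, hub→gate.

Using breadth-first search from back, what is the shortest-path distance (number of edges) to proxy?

Level 0: back
Level 1: auth, broker, cache, hub, ingest, ledger, shard
Level 2: edge, gate, index, leaf, mesh, node, proxy, queue, router, sink, worker
Level 3: mirror, root
proxy first appears at level 2.

2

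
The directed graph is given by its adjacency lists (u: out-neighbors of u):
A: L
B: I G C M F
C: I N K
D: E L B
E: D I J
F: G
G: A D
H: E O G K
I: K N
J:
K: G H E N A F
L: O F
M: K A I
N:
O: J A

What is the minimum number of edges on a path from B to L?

Level 0: B
Level 1: C, F, G, I, M
Level 2: A, D, K, N
Level 3: E, H, L
Level 4: J, O
L first appears at level 3.

3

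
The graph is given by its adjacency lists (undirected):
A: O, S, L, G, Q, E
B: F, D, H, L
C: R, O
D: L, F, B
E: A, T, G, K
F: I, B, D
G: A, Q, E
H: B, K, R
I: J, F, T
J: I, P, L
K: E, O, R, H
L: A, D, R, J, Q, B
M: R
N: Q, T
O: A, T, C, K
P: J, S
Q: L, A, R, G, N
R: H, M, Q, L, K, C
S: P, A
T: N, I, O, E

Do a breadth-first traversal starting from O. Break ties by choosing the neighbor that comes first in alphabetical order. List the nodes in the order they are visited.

Visit O; enqueue A, C, K, T → queue [A, C, K, T]
Visit A; enqueue E, G, L, Q, S → queue [C, K, T, E, G, L, Q, S]
Visit C; enqueue R → queue [K, T, E, G, L, Q, S, R]
Visit K; enqueue H → queue [T, E, G, L, Q, S, R, H]
Visit T; enqueue I, N → queue [E, G, L, Q, S, R, H, I, N]
Visit E → queue [G, L, Q, S, R, H, I, N]
Visit G → queue [L, Q, S, R, H, I, N]
Visit L; enqueue B, D, J → queue [Q, S, R, H, I, N, B, D, J]
Visit Q → queue [S, R, H, I, N, B, D, J]
Visit S; enqueue P → queue [R, H, I, N, B, D, J, P]
Visit R; enqueue M → queue [H, I, N, B, D, J, P, M]
Visit H → queue [I, N, B, D, J, P, M]
Visit I; enqueue F → queue [N, B, D, J, P, M, F]
Visit N → queue [B, D, J, P, M, F]
Visit B → queue [D, J, P, M, F]
Visit D → queue [J, P, M, F]
Visit J → queue [P, M, F]
Visit P → queue [M, F]
Visit M → queue [F]
Visit F → queue []

O -> A -> C -> K -> T -> E -> G -> L -> Q -> S -> R -> H -> I -> N -> B -> D -> J -> P -> M -> F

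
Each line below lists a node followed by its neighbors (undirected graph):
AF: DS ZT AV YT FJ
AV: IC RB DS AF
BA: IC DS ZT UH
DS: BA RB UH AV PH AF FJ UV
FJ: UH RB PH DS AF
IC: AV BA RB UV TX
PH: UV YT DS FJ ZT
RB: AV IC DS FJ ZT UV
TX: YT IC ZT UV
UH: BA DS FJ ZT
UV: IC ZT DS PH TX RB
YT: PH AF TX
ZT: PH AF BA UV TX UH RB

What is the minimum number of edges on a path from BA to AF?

2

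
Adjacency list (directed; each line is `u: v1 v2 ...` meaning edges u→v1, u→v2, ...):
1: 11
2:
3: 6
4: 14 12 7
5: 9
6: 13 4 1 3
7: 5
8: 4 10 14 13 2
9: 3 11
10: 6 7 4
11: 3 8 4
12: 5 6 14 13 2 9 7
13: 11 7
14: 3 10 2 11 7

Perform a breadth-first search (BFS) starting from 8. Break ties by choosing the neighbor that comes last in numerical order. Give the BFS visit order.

8 14 13 10 4 2 11 7 3 6 12 5 1 9

Visit 8; enqueue 14, 13, 10, 4, 2 → queue [14, 13, 10, 4, 2]
Visit 14; enqueue 11, 7, 3 → queue [13, 10, 4, 2, 11, 7, 3]
Visit 13 → queue [10, 4, 2, 11, 7, 3]
Visit 10; enqueue 6 → queue [4, 2, 11, 7, 3, 6]
Visit 4; enqueue 12 → queue [2, 11, 7, 3, 6, 12]
Visit 2 → queue [11, 7, 3, 6, 12]
Visit 11 → queue [7, 3, 6, 12]
Visit 7; enqueue 5 → queue [3, 6, 12, 5]
Visit 3 → queue [6, 12, 5]
Visit 6; enqueue 1 → queue [12, 5, 1]
Visit 12; enqueue 9 → queue [5, 1, 9]
Visit 5 → queue [1, 9]
Visit 1 → queue [9]
Visit 9 → queue []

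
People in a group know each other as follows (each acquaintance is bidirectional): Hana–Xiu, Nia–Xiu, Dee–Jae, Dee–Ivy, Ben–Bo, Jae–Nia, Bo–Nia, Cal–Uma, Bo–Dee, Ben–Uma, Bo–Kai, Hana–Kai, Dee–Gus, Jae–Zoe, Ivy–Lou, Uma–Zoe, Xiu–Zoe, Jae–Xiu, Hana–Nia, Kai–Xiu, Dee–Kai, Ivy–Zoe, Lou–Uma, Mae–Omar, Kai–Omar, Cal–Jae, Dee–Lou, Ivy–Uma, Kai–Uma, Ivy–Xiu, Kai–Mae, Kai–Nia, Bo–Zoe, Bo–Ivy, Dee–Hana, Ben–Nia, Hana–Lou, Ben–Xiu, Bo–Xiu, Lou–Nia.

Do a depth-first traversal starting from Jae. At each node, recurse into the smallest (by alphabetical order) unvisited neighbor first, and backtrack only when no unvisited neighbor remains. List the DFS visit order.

Jae → Cal → Uma → Ben → Bo → Dee → Gus → Hana → Kai → Mae → Omar → Nia → Lou → Ivy → Xiu → Zoe

Visit Jae
Jae → Cal
Cal → Uma
Uma → Ben
Ben → Bo
Bo → Dee
Dee → Gus
Dee → Hana
Hana → Kai
Kai → Mae
Mae → Omar
Kai → Nia
Nia → Lou
Lou → Ivy
Ivy → Xiu
Xiu → Zoe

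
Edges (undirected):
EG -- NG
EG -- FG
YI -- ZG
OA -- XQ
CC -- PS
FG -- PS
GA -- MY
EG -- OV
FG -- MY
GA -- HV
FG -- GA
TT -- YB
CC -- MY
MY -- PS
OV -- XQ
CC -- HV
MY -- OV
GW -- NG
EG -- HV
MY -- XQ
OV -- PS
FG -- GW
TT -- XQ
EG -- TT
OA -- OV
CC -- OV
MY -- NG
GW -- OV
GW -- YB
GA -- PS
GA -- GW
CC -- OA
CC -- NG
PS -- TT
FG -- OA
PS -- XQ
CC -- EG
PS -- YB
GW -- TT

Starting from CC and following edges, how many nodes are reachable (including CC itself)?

14

BFS from CC visits: CC, EG, HV, MY, NG, OA, OV, PS, FG, TT, GA, XQ, GW, YB
Reachable nodes: 14 of 16 total.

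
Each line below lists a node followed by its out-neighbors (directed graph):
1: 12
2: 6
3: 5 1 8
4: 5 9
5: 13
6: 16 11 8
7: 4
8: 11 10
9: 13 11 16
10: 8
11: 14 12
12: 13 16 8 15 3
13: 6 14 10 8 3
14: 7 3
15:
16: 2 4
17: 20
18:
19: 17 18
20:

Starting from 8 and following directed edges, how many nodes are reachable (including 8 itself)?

16

BFS from 8 visits: 8, 10, 11, 12, 14, 3, 13, 15, 16, 7, 1, 5, 6, 2, 4, 9
Reachable nodes: 16 of 20 total.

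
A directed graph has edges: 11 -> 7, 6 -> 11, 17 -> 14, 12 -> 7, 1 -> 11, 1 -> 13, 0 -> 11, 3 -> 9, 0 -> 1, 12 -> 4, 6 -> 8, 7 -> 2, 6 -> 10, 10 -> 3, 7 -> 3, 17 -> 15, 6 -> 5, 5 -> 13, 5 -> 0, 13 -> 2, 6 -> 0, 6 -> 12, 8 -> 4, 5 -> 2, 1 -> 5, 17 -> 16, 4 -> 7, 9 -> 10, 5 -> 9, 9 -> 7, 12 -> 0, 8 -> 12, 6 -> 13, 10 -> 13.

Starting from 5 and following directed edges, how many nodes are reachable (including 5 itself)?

10

BFS from 5 visits: 5, 13, 9, 2, 0, 10, 7, 11, 1, 3
Reachable nodes: 10 of 18 total.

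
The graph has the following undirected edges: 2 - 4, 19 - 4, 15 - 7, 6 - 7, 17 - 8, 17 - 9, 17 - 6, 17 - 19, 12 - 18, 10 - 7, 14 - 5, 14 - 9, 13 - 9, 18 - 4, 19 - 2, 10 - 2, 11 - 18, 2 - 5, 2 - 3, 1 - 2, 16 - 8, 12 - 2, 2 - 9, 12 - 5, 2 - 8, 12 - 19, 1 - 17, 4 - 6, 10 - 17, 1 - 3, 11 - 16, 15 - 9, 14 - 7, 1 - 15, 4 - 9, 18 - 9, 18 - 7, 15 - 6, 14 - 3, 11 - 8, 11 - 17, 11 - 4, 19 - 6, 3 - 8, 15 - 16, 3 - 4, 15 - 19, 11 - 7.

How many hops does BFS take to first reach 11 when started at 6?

Level 0: 6
Level 1: 4, 7, 15, 17, 19
Level 2: 1, 2, 3, 8, 9, 10, 11, 12, 14, 16, 18
Level 3: 5, 13
11 first appears at level 2.

2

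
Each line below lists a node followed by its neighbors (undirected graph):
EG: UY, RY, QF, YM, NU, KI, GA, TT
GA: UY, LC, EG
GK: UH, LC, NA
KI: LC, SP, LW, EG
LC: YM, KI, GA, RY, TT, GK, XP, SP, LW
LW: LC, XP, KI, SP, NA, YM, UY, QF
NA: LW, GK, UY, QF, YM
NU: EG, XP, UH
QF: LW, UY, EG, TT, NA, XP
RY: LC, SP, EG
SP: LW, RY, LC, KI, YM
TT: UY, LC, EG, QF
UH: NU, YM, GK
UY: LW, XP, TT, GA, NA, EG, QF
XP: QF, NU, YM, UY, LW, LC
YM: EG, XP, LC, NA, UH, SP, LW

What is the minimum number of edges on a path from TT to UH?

Level 0: TT
Level 1: EG, LC, QF, UY
Level 2: GA, GK, KI, LW, NA, NU, RY, SP, XP, YM
Level 3: UH
UH first appears at level 3.

3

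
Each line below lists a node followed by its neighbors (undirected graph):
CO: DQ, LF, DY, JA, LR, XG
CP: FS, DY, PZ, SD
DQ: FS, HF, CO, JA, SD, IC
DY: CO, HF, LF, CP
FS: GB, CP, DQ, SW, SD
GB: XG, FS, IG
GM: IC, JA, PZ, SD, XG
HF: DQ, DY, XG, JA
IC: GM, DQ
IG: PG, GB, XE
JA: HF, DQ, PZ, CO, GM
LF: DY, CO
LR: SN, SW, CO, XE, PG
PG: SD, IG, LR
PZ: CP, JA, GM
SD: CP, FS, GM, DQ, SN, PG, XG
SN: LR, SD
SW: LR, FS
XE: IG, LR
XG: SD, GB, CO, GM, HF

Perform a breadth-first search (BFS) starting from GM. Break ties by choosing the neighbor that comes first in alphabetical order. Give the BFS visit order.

GM, IC, JA, PZ, SD, XG, DQ, CO, HF, CP, FS, PG, SN, GB, DY, LF, LR, SW, IG, XE

Visit GM; enqueue IC, JA, PZ, SD, XG → queue [IC, JA, PZ, SD, XG]
Visit IC; enqueue DQ → queue [JA, PZ, SD, XG, DQ]
Visit JA; enqueue CO, HF → queue [PZ, SD, XG, DQ, CO, HF]
Visit PZ; enqueue CP → queue [SD, XG, DQ, CO, HF, CP]
Visit SD; enqueue FS, PG, SN → queue [XG, DQ, CO, HF, CP, FS, PG, SN]
Visit XG; enqueue GB → queue [DQ, CO, HF, CP, FS, PG, SN, GB]
Visit DQ → queue [CO, HF, CP, FS, PG, SN, GB]
Visit CO; enqueue DY, LF, LR → queue [HF, CP, FS, PG, SN, GB, DY, LF, LR]
Visit HF → queue [CP, FS, PG, SN, GB, DY, LF, LR]
Visit CP → queue [FS, PG, SN, GB, DY, LF, LR]
Visit FS; enqueue SW → queue [PG, SN, GB, DY, LF, LR, SW]
Visit PG; enqueue IG → queue [SN, GB, DY, LF, LR, SW, IG]
Visit SN → queue [GB, DY, LF, LR, SW, IG]
Visit GB → queue [DY, LF, LR, SW, IG]
Visit DY → queue [LF, LR, SW, IG]
Visit LF → queue [LR, SW, IG]
Visit LR; enqueue XE → queue [SW, IG, XE]
Visit SW → queue [IG, XE]
Visit IG → queue [XE]
Visit XE → queue []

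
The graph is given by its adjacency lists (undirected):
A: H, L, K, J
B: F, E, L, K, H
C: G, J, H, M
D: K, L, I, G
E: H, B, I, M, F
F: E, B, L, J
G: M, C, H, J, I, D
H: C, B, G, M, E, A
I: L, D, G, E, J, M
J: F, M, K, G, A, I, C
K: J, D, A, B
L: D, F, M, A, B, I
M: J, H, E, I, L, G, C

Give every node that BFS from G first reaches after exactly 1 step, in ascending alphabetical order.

C, D, H, I, J, M

Level 0: G
Level 1: C, D, H, I, J, M
Level 2: A, B, E, F, K, L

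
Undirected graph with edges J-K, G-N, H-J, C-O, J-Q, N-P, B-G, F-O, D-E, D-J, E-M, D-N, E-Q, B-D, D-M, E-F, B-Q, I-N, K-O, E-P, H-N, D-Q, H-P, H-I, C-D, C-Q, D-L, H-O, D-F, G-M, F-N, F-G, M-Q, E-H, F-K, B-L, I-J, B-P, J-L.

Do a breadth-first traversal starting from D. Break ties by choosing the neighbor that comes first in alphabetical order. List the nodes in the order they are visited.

D B C E F J L M N Q G P O H K I

Visit D; enqueue B, C, E, F, J, L, M, N, Q → queue [B, C, E, F, J, L, M, N, Q]
Visit B; enqueue G, P → queue [C, E, F, J, L, M, N, Q, G, P]
Visit C; enqueue O → queue [E, F, J, L, M, N, Q, G, P, O]
Visit E; enqueue H → queue [F, J, L, M, N, Q, G, P, O, H]
Visit F; enqueue K → queue [J, L, M, N, Q, G, P, O, H, K]
Visit J; enqueue I → queue [L, M, N, Q, G, P, O, H, K, I]
Visit L → queue [M, N, Q, G, P, O, H, K, I]
Visit M → queue [N, Q, G, P, O, H, K, I]
Visit N → queue [Q, G, P, O, H, K, I]
Visit Q → queue [G, P, O, H, K, I]
Visit G → queue [P, O, H, K, I]
Visit P → queue [O, H, K, I]
Visit O → queue [H, K, I]
Visit H → queue [K, I]
Visit K → queue [I]
Visit I → queue []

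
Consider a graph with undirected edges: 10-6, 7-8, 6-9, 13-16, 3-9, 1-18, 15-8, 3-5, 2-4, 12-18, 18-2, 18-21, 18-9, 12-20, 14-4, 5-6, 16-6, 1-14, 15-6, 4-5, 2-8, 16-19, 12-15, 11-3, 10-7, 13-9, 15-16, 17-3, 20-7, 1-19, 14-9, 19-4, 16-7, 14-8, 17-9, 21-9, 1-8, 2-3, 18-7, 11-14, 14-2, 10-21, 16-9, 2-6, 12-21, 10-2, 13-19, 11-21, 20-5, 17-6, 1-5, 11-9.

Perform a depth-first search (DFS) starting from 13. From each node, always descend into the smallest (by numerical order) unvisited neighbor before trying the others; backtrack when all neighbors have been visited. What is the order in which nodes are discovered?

13 → 9 → 3 → 2 → 4 → 5 → 1 → 8 → 7 → 10 → 6 → 15 → 12 → 18 → 21 → 11 → 14 → 20 → 16 → 19 → 17

Visit 13
13 → 9
9 → 3
3 → 2
2 → 4
4 → 5
5 → 1
1 → 8
8 → 7
7 → 10
10 → 6
6 → 15
15 → 12
12 → 18
18 → 21
21 → 11
11 → 14
12 → 20
15 → 16
16 → 19
6 → 17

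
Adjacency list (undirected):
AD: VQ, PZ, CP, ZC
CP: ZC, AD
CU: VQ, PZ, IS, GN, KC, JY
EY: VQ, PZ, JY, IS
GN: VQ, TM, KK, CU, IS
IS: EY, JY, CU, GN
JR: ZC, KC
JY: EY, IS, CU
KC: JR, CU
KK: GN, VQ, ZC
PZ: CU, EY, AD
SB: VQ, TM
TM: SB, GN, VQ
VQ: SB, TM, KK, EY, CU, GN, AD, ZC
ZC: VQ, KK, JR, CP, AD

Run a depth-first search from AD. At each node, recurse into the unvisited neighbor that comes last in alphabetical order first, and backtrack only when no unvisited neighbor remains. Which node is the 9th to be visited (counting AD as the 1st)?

JY

Visit AD
AD → ZC
ZC → VQ
VQ → TM
TM → SB
TM → GN
GN → KK
GN → IS
IS → JY
JY → EY
EY → PZ
PZ → CU
CU → KC
KC → JR
ZC → CP

Visit order: AD, ZC, VQ, TM, SB, GN, KK, IS, JY, EY, PZ, CU, KC, JR, CP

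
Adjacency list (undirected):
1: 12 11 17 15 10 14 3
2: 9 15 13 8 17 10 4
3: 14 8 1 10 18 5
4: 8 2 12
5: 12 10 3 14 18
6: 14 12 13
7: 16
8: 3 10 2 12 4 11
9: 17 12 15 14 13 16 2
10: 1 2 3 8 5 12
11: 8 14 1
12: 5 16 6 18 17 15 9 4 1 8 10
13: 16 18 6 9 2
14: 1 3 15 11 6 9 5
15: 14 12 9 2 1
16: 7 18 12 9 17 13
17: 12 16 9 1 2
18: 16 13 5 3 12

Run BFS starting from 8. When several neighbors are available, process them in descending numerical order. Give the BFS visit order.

Visit 8; enqueue 12, 11, 10, 4, 3, 2 → queue [12, 11, 10, 4, 3, 2]
Visit 12; enqueue 18, 17, 16, 15, 9, 6, 5, 1 → queue [11, 10, 4, 3, 2, 18, 17, 16, 15, 9, 6, 5, 1]
Visit 11; enqueue 14 → queue [10, 4, 3, 2, 18, 17, 16, 15, 9, 6, 5, 1, 14]
Visit 10 → queue [4, 3, 2, 18, 17, 16, 15, 9, 6, 5, 1, 14]
Visit 4 → queue [3, 2, 18, 17, 16, 15, 9, 6, 5, 1, 14]
Visit 3 → queue [2, 18, 17, 16, 15, 9, 6, 5, 1, 14]
Visit 2; enqueue 13 → queue [18, 17, 16, 15, 9, 6, 5, 1, 14, 13]
Visit 18 → queue [17, 16, 15, 9, 6, 5, 1, 14, 13]
Visit 17 → queue [16, 15, 9, 6, 5, 1, 14, 13]
Visit 16; enqueue 7 → queue [15, 9, 6, 5, 1, 14, 13, 7]
Visit 15 → queue [9, 6, 5, 1, 14, 13, 7]
Visit 9 → queue [6, 5, 1, 14, 13, 7]
Visit 6 → queue [5, 1, 14, 13, 7]
Visit 5 → queue [1, 14, 13, 7]
Visit 1 → queue [14, 13, 7]
Visit 14 → queue [13, 7]
Visit 13 → queue [7]
Visit 7 → queue []

8, 12, 11, 10, 4, 3, 2, 18, 17, 16, 15, 9, 6, 5, 1, 14, 13, 7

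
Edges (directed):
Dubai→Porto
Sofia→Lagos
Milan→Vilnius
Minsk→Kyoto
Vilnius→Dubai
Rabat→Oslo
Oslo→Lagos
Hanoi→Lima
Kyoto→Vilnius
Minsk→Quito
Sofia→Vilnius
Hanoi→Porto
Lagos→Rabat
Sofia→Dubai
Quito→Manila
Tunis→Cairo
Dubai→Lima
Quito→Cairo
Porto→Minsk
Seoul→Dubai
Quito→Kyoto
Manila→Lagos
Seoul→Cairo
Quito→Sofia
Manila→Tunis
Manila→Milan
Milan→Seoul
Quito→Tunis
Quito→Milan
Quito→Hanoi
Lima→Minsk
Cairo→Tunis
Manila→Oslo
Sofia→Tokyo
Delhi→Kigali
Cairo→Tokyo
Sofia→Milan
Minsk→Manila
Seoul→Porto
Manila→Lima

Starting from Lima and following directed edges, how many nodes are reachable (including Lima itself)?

18

BFS from Lima visits: Lima, Minsk, Kyoto, Manila, Quito, Vilnius, Lagos, Milan, Oslo, Tunis, Cairo, Hanoi, Sofia, Dubai, Rabat, Seoul, Tokyo, Porto
Reachable nodes: 18 of 20 total.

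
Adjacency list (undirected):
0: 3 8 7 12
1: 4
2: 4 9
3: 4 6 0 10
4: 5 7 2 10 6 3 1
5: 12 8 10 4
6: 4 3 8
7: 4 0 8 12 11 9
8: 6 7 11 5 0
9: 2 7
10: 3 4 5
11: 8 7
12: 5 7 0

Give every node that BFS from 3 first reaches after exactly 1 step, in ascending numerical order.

0, 4, 6, 10

Level 0: 3
Level 1: 0, 4, 6, 10
Level 2: 1, 2, 5, 7, 8, 12
Level 3: 9, 11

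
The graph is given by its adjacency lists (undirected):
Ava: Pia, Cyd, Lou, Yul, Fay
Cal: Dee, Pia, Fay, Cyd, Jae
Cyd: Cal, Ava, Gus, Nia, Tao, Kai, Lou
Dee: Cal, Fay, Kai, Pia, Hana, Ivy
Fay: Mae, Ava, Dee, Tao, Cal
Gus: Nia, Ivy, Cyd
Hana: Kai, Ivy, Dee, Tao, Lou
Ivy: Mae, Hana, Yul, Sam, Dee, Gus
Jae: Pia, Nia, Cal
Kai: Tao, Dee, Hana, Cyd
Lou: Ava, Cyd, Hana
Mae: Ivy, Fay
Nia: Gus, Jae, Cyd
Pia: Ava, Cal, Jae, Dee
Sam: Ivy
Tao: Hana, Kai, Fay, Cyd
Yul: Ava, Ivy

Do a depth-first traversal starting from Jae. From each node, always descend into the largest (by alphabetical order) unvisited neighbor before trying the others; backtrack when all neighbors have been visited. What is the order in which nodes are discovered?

Jae → Pia → Dee → Kai → Tao → Hana → Lou → Cyd → Nia → Gus → Ivy → Yul → Ava → Fay → Mae → Cal → Sam

Visit Jae
Jae → Pia
Pia → Dee
Dee → Kai
Kai → Tao
Tao → Hana
Hana → Lou
Lou → Cyd
Cyd → Nia
Nia → Gus
Gus → Ivy
Ivy → Yul
Yul → Ava
Ava → Fay
Fay → Mae
Fay → Cal
Ivy → Sam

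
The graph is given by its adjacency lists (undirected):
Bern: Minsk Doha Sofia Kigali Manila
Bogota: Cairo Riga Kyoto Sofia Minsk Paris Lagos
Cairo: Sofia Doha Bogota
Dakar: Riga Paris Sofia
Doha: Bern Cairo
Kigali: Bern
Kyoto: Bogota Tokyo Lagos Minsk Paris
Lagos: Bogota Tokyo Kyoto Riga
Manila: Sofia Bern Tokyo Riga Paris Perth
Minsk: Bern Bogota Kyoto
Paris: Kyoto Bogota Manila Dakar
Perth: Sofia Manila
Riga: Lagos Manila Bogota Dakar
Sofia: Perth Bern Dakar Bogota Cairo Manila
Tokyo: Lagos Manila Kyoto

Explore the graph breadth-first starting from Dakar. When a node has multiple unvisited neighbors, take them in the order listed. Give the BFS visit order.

Dakar → Riga → Paris → Sofia → Lagos → Manila → Bogota → Kyoto → Perth → Bern → Cairo → Tokyo → Minsk → Doha → Kigali

Visit Dakar; enqueue Riga, Paris, Sofia → queue [Riga, Paris, Sofia]
Visit Riga; enqueue Lagos, Manila, Bogota → queue [Paris, Sofia, Lagos, Manila, Bogota]
Visit Paris; enqueue Kyoto → queue [Sofia, Lagos, Manila, Bogota, Kyoto]
Visit Sofia; enqueue Perth, Bern, Cairo → queue [Lagos, Manila, Bogota, Kyoto, Perth, Bern, Cairo]
Visit Lagos; enqueue Tokyo → queue [Manila, Bogota, Kyoto, Perth, Bern, Cairo, Tokyo]
Visit Manila → queue [Bogota, Kyoto, Perth, Bern, Cairo, Tokyo]
Visit Bogota; enqueue Minsk → queue [Kyoto, Perth, Bern, Cairo, Tokyo, Minsk]
Visit Kyoto → queue [Perth, Bern, Cairo, Tokyo, Minsk]
Visit Perth → queue [Bern, Cairo, Tokyo, Minsk]
Visit Bern; enqueue Doha, Kigali → queue [Cairo, Tokyo, Minsk, Doha, Kigali]
Visit Cairo → queue [Tokyo, Minsk, Doha, Kigali]
Visit Tokyo → queue [Minsk, Doha, Kigali]
Visit Minsk → queue [Doha, Kigali]
Visit Doha → queue [Kigali]
Visit Kigali → queue []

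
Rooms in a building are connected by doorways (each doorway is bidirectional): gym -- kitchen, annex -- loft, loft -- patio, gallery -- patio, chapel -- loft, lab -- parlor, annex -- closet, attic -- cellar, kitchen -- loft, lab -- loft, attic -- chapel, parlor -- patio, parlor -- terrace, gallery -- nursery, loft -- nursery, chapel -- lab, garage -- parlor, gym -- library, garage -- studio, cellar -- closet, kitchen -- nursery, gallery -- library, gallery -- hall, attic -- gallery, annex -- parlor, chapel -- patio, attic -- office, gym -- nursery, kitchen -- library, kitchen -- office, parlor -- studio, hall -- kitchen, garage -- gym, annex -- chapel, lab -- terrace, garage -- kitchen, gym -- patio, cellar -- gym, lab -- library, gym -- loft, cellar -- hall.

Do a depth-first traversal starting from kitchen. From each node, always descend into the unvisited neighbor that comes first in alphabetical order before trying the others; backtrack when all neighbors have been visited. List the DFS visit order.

Visit kitchen
kitchen → garage
garage → gym
gym → cellar
cellar → attic
attic → chapel
chapel → annex
annex → closet
annex → loft
loft → lab
lab → library
library → gallery
gallery → hall
gallery → nursery
gallery → patio
patio → parlor
parlor → studio
parlor → terrace
attic → office

kitchen, garage, gym, cellar, attic, chapel, annex, closet, loft, lab, library, gallery, hall, nursery, patio, parlor, studio, terrace, office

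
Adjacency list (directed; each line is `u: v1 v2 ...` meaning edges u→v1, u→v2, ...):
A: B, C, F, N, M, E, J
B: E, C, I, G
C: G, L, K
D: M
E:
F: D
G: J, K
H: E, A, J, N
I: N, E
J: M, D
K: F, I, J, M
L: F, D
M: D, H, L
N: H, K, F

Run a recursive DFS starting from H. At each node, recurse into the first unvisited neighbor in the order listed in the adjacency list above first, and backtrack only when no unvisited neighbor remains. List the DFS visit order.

H → E → A → B → C → G → J → M → D → L → F → K → I → N

Visit H
H → E
H → A
A → B
B → C
C → G
G → J
J → M
M → D
M → L
L → F
G → K
K → I
I → N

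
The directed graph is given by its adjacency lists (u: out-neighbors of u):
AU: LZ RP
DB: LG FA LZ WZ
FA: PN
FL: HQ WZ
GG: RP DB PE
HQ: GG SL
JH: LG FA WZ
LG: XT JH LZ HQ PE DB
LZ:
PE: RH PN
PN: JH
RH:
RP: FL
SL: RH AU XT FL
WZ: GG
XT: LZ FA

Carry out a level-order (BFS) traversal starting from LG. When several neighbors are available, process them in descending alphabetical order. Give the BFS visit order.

Visit LG; enqueue XT, PE, LZ, JH, HQ, DB → queue [XT, PE, LZ, JH, HQ, DB]
Visit XT; enqueue FA → queue [PE, LZ, JH, HQ, DB, FA]
Visit PE; enqueue RH, PN → queue [LZ, JH, HQ, DB, FA, RH, PN]
Visit LZ → queue [JH, HQ, DB, FA, RH, PN]
Visit JH; enqueue WZ → queue [HQ, DB, FA, RH, PN, WZ]
Visit HQ; enqueue SL, GG → queue [DB, FA, RH, PN, WZ, SL, GG]
Visit DB → queue [FA, RH, PN, WZ, SL, GG]
Visit FA → queue [RH, PN, WZ, SL, GG]
Visit RH → queue [PN, WZ, SL, GG]
Visit PN → queue [WZ, SL, GG]
Visit WZ → queue [SL, GG]
Visit SL; enqueue FL, AU → queue [GG, FL, AU]
Visit GG; enqueue RP → queue [FL, AU, RP]
Visit FL → queue [AU, RP]
Visit AU → queue [RP]
Visit RP → queue []

LG → XT → PE → LZ → JH → HQ → DB → FA → RH → PN → WZ → SL → GG → FL → AU → RP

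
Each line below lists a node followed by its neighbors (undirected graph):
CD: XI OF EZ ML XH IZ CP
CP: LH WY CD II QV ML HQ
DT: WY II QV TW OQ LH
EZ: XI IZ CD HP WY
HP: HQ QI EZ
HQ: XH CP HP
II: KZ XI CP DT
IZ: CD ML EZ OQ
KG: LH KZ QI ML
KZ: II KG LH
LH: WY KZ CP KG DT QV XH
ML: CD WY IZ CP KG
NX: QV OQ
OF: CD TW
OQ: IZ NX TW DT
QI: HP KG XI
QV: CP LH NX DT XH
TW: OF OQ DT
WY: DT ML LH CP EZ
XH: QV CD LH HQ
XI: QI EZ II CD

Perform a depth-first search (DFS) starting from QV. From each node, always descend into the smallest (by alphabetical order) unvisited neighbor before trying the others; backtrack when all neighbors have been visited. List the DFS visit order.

QV -> CP -> CD -> EZ -> HP -> HQ -> XH -> LH -> DT -> II -> KZ -> KG -> ML -> IZ -> OQ -> NX -> TW -> OF -> WY -> QI -> XI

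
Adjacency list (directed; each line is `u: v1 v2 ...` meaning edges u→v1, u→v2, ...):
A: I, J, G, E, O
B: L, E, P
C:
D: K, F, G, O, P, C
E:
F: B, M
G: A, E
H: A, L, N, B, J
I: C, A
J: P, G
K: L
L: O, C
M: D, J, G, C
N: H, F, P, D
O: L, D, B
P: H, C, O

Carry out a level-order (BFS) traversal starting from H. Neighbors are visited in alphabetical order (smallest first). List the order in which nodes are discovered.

Visit H; enqueue A, B, J, L, N → queue [A, B, J, L, N]
Visit A; enqueue E, G, I, O → queue [B, J, L, N, E, G, I, O]
Visit B; enqueue P → queue [J, L, N, E, G, I, O, P]
Visit J → queue [L, N, E, G, I, O, P]
Visit L; enqueue C → queue [N, E, G, I, O, P, C]
Visit N; enqueue D, F → queue [E, G, I, O, P, C, D, F]
Visit E → queue [G, I, O, P, C, D, F]
Visit G → queue [I, O, P, C, D, F]
Visit I → queue [O, P, C, D, F]
Visit O → queue [P, C, D, F]
Visit P → queue [C, D, F]
Visit C → queue [D, F]
Visit D; enqueue K → queue [F, K]
Visit F; enqueue M → queue [K, M]
Visit K → queue [M]
Visit M → queue []

H → A → B → J → L → N → E → G → I → O → P → C → D → F → K → M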